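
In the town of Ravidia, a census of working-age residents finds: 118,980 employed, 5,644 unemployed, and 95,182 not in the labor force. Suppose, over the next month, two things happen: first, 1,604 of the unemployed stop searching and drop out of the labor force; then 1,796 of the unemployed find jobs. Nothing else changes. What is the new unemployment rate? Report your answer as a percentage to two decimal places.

New unemployment rate ≈ 1.82%.

Initially, labor force = 118,980 + 5,644 = 124,624, so u = 5,644/124,624 = 4.53%.
After the first change, unemployed and labor force both fall by 1,604 → E = 118,980, U = 4,040, labor force = 123,020.
After the second change, unemployed falls and employed rises by 1,796; labor force unchanged → E = 120,776, U = 2,244, labor force = 123,020.
New unemployment rate = 2,244 / 123,020 = 1.82%.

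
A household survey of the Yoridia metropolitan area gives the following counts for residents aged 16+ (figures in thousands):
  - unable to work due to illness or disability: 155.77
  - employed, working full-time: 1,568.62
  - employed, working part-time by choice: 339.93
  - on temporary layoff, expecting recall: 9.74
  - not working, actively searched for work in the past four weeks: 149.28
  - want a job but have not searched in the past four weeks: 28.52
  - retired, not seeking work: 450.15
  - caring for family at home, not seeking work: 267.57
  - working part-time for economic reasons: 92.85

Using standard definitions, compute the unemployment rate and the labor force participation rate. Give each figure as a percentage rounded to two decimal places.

Unemployment rate ≈ 7.36%; labor force participation rate ≈ 70.55%.

Employed = 1,568.62 + 339.93 + 92.85 = 2,001.40 thousand (anyone who worked, including part-time for economic reasons, counts as employed).
Unemployed = 9.74 + 149.28 = 159.02 thousand (jobless and actively searching, or on temporary layoff).
Labor force = 2,001.40 + 159.02 = 2,160.42 thousand.
Not in labor force = 155.77 + 28.52 + 450.15 + 267.57 = 902.01 thousand (those not working and not actively searching are outside the labor force — including those who want a job but have given up searching).
Civilian working-age population = 2,160.42 + 902.01 = 3,062.43 thousand.
Unemployment rate = 159.02 / 2,160.42 = 7.36%.
Labor force participation rate = 2,160.42 / 3,062.43 = 70.55%.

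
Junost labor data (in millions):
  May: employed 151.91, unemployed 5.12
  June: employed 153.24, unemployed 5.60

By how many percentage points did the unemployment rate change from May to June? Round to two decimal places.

May: labor force = 151.91 + 5.12 = 157.03; u = 5.12/157.03 = 3.26%.
June: labor force = 153.24 + 5.60 = 158.84; u = 5.60/158.84 = 3.53%.
Change = 3.53% − 3.26% = +0.27 pp.

The unemployment rate changed by +0.27 percentage points.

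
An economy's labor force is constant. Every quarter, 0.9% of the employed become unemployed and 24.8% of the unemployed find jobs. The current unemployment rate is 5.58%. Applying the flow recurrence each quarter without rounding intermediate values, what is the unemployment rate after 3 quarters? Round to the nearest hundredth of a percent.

Unemployment rate after three quarters ≈ 4.35%.

With a fixed labor force, u_{t+1} = u_t + s·(1−u_t) − f·u_t = u_t·(1−s−f) + s.
Here 1−s−f = 0.743 and s = 0.009.
u_1 = 0.055800 × 0.743 + 0.009 = 0.050459.
u_2 = 0.050459 × 0.743 + 0.009 = 0.046491.
u_3 = 0.046491 × 0.743 + 0.009 = 0.043543.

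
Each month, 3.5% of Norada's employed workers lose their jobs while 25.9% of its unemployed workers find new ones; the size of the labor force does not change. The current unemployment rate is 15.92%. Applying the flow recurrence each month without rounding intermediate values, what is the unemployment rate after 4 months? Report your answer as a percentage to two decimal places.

Unemployment rate after four months ≈ 12.90%.

With a fixed labor force, u_{t+1} = u_t + s·(1−u_t) − f·u_t = u_t·(1−s−f) + s.
Here 1−s−f = 0.706 and s = 0.035.
u_1 = 0.159200 × 0.706 + 0.035 = 0.147395.
u_2 = 0.147395 × 0.706 + 0.035 = 0.139061.
u_3 = 0.139061 × 0.706 + 0.035 = 0.133177.
u_4 = 0.133177 × 0.706 + 0.035 = 0.129023.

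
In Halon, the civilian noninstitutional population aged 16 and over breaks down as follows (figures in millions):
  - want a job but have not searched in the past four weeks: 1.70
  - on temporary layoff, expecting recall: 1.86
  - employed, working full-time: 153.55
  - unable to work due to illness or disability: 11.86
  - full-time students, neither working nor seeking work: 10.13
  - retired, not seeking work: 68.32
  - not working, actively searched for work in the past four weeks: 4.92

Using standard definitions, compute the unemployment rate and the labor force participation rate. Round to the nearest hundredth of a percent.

Unemployment rate ≈ 4.23%; labor force participation rate ≈ 63.54%.

Employed = 153.55 million.
Unemployed = 1.86 + 4.92 = 6.78 million (jobless and actively searching, or on temporary layoff).
Labor force = 153.55 + 6.78 = 160.33 million.
Not in labor force = 1.70 + 11.86 + 10.13 + 68.32 = 92.01 million (those not working and not actively searching are outside the labor force — including those who want a job but have given up searching).
Civilian working-age population = 160.33 + 92.01 = 252.34 million.
Unemployment rate = 6.78 / 160.33 = 4.23%.
Labor force participation rate = 160.33 / 252.34 = 63.54%.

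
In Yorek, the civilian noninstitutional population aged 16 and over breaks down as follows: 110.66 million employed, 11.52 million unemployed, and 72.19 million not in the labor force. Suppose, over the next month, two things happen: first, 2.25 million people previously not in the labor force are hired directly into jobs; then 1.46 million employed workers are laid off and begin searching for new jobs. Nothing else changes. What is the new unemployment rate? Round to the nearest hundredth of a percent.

New unemployment rate ≈ 10.43%.

Initially, labor force = 110.66 + 11.52 = 122.18 million, so u = 11.52/122.18 = 9.43%.
After the first change, employed and labor force both rise by 2.25; unemployed unchanged → E = 112.91, U = 11.52, labor force = 124.43 million.
After the second change, employed falls and unemployed rises by 1.46; labor force unchanged → E = 111.45, U = 12.98, labor force = 124.43 million.
New unemployment rate = 12.98 / 124.43 = 10.43%.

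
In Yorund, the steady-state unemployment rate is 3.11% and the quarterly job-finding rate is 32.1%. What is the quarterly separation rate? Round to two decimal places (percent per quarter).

Separation rate ≈ 1.03% per quarter.

From u* = s/(s+f): s = u·f/(1−u).
s = 0.0311 × 32.1 / (1 − 0.0311) = 0.9983 / 0.9689 ≈ 1.03% per quarter.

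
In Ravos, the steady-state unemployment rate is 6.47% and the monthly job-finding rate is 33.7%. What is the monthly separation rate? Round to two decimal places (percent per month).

From u* = s/(s+f): s = u·f/(1−u).
s = 0.0647 × 33.7 / (1 − 0.0647) = 2.1804 / 0.9353 ≈ 2.33% per month.

Separation rate ≈ 2.33% per month.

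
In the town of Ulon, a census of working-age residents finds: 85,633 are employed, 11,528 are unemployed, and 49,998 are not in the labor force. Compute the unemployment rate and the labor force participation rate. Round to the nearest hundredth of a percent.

Labor force = employed + unemployed = 85,633 + 11,528 = 97,161.
Working-age population = 97,161 + 49,998 = 147,159.
Unemployment rate = 11,528 / 97,161 = 11.86%.
Labor force participation rate = 97,161 / 147,159 = 66.02%.

Unemployment rate ≈ 11.86%; labor force participation rate ≈ 66.02%.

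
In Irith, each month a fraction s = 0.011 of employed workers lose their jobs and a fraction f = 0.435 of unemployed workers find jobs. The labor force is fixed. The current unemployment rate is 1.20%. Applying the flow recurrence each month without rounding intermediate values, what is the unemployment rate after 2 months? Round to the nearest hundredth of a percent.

With a fixed labor force, u_{t+1} = u_t + s·(1−u_t) − f·u_t = u_t·(1−s−f) + s.
Here 1−s−f = 0.554 and s = 0.011.
u_1 = 0.012000 × 0.554 + 0.011 = 0.017648.
u_2 = 0.017648 × 0.554 + 0.011 = 0.020777.

Unemployment rate after two months ≈ 2.08%.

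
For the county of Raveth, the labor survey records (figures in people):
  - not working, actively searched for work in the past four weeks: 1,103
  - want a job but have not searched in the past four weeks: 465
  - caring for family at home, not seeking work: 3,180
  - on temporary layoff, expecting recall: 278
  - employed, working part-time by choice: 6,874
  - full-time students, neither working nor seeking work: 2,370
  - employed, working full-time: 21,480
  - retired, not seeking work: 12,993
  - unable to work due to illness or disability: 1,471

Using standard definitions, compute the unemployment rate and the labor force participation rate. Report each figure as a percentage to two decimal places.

Employed = 6,874 + 21,480 = 28,354.
Unemployed = 1,103 + 278 = 1,381 (jobless and actively searching, or on temporary layoff).
Labor force = 28,354 + 1,381 = 29,735.
Not in labor force = 465 + 3,180 + 2,370 + 12,993 + 1,471 = 20,479 (those not working and not actively searching are outside the labor force — including those who want a job but have given up searching).
Civilian working-age population = 29,735 + 20,479 = 50,214.
Unemployment rate = 1,381 / 29,735 = 4.64%.
Labor force participation rate = 29,735 / 50,214 = 59.22%.

Unemployment rate ≈ 4.64%; labor force participation rate ≈ 59.22%.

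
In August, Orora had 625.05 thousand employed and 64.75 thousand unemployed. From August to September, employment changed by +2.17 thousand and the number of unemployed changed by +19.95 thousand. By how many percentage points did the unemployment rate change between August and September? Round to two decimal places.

August: labor force = 625.05 + 64.75 = 689.80; u = 64.75/689.80 = 9.39%.
September: labor force = 627.22 + 84.70 = 711.92; u = 84.70/711.92 = 11.90%.
Change = 11.90% − 9.39% = +2.51 pp.

The unemployment rate changed by +2.51 percentage points.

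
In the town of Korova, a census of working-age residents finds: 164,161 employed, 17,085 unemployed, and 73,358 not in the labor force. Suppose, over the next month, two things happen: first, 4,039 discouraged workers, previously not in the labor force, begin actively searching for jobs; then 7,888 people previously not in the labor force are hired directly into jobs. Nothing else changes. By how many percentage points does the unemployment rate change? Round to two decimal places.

The unemployment rate changes by +1.51 percentage points.

Initially, labor force = 164,161 + 17,085 = 181,246, so u = 17,085/181,246 = 9.43%.
After the first change, unemployed and labor force both rise by 4,039 → E = 164,161, U = 21,124, labor force = 185,285.
After the second change, employed and labor force both rise by 7,888; unemployed unchanged → E = 172,049, U = 21,124, labor force = 193,173.
New unemployment rate = 21,124 / 193,173 = 10.94%.
Change = 10.94% − 9.43% = +1.51 percentage points.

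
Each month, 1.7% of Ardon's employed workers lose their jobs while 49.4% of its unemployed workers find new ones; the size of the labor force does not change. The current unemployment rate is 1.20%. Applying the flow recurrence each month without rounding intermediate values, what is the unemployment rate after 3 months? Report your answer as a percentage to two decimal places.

With a fixed labor force, u_{t+1} = u_t + s·(1−u_t) − f·u_t = u_t·(1−s−f) + s.
Here 1−s−f = 0.489 and s = 0.017.
u_1 = 0.012000 × 0.489 + 0.017 = 0.022868.
u_2 = 0.022868 × 0.489 + 0.017 = 0.028182.
u_3 = 0.028182 × 0.489 + 0.017 = 0.030781.

Unemployment rate after three months ≈ 3.08%.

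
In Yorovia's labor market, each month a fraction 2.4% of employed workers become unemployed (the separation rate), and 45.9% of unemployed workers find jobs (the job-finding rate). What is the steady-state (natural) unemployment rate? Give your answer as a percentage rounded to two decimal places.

At steady state the flows balance: s·E = f·U, so U/(E+U) = s/(s+f).
u* = 2.4 / (2.4 + 45.9) = 2.4 / 48.30 = 4.97%.

Steady-state unemployment rate ≈ 4.97%.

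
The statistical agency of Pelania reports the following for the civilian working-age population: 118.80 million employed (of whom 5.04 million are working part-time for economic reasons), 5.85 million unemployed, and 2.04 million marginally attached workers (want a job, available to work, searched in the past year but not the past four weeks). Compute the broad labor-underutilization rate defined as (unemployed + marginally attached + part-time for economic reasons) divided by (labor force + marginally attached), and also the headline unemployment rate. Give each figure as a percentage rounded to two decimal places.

Broad underutilization rate ≈ 10.21%; headline unemployment rate ≈ 4.69%.

Labor force = 118.80 + 5.85 = 124.65 million.
Numerator = 5.85 + 2.04 + 5.04 = 12.93 million.
Denominator = 124.65 + 2.04 = 126.69 million.
Broad rate = 12.93 / 126.69 = 10.21%.
Headline unemployment rate = 5.85 / 124.65 = 4.69%.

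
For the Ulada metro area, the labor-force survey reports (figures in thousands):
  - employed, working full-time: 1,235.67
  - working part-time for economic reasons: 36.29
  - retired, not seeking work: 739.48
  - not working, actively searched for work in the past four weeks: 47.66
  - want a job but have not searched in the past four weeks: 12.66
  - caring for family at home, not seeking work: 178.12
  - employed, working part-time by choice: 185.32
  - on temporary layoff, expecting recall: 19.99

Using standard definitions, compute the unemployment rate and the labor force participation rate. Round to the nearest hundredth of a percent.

Unemployment rate ≈ 4.44%; labor force participation rate ≈ 62.11%.

Employed = 1,235.67 + 36.29 + 185.32 = 1,457.28 thousand (anyone who worked, including part-time for economic reasons, counts as employed).
Unemployed = 47.66 + 19.99 = 67.65 thousand (jobless and actively searching, or on temporary layoff).
Labor force = 1,457.28 + 67.65 = 1,524.93 thousand.
Not in labor force = 739.48 + 12.66 + 178.12 = 930.26 thousand (those not working and not actively searching are outside the labor force — including those who want a job but have given up searching).
Civilian working-age population = 1,524.93 + 930.26 = 2,455.19 thousand.
Unemployment rate = 67.65 / 1,524.93 = 4.44%.
Labor force participation rate = 1,524.93 / 2,455.19 = 62.11%.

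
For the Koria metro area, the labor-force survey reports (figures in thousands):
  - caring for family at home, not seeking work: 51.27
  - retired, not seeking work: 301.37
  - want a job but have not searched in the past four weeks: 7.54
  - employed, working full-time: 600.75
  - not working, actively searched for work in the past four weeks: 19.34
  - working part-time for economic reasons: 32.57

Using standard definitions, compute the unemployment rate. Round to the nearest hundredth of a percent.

Employed = 600.75 + 32.57 = 633.32 thousand (anyone who worked, including part-time for economic reasons, counts as employed).
Unemployed = 19.34 thousand.
Labor force = 633.32 + 19.34 = 652.66 thousand.
Unemployment rate = 19.34 / 652.66 = 2.96%.

Unemployment rate ≈ 2.96%.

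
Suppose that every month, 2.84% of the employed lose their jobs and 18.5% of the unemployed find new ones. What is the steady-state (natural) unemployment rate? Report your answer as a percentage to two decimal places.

At steady state the flows balance: s·E = f·U, so U/(E+U) = s/(s+f).
u* = 2.84 / (2.84 + 18.5) = 2.84 / 21.34 = 13.31%.

Steady-state unemployment rate ≈ 13.31%.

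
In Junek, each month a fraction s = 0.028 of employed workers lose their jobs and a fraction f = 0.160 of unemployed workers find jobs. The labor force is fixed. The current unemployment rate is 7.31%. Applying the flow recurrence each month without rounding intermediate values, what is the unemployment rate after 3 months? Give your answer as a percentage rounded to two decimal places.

With a fixed labor force, u_{t+1} = u_t + s·(1−u_t) − f·u_t = u_t·(1−s−f) + s.
Here 1−s−f = 0.812 and s = 0.028.
u_1 = 0.073100 × 0.812 + 0.028 = 0.087357.
u_2 = 0.087357 × 0.812 + 0.028 = 0.098934.
u_3 = 0.098934 × 0.812 + 0.028 = 0.108334.

Unemployment rate after three months ≈ 10.83%.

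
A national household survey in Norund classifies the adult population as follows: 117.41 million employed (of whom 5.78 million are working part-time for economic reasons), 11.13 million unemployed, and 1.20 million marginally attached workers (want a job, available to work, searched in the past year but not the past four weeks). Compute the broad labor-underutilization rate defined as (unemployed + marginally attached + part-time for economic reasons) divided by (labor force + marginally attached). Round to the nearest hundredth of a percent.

Labor force = 117.41 + 11.13 = 128.54 million.
Numerator = 11.13 + 1.20 + 5.78 = 18.11 million.
Denominator = 128.54 + 1.20 = 129.74 million.
Broad rate = 18.11 / 129.74 = 13.96%.

Broad underutilization rate ≈ 13.96%.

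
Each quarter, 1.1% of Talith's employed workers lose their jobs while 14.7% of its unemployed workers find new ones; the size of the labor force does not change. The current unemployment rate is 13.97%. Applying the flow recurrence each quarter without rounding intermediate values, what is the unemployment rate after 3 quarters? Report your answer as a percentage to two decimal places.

Unemployment rate after three quarters ≈ 11.15%.

With a fixed labor force, u_{t+1} = u_t + s·(1−u_t) − f·u_t = u_t·(1−s−f) + s.
Here 1−s−f = 0.842 and s = 0.011.
u_1 = 0.139700 × 0.842 + 0.011 = 0.128627.
u_2 = 0.128627 × 0.842 + 0.011 = 0.119304.
u_3 = 0.119304 × 0.842 + 0.011 = 0.111454.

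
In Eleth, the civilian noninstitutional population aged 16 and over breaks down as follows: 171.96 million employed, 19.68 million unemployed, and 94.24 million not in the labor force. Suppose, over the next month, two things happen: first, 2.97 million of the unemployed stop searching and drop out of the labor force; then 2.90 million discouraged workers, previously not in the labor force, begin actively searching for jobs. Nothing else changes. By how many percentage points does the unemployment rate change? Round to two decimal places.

Initially, labor force = 171.96 + 19.68 = 191.64 million, so u = 19.68/191.64 = 10.27%.
After the first change, unemployed and labor force both fall by 2.97 → E = 171.96, U = 16.71, labor force = 188.67 million.
After the second change, unemployed and labor force both rise by 2.90 → E = 171.96, U = 19.61, labor force = 191.57 million.
New unemployment rate = 19.61 / 191.57 = 10.24%.
Change = 10.24% − 10.27% = −0.03 percentage points.

The unemployment rate changes by −0.03 percentage points.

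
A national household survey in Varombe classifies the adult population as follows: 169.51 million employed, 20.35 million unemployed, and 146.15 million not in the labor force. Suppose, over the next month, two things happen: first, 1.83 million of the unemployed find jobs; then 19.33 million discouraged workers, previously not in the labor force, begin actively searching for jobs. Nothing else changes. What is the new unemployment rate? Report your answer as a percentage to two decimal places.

New unemployment rate ≈ 18.09%.

Initially, labor force = 169.51 + 20.35 = 189.86 million, so u = 20.35/189.86 = 10.72%.
After the first change, unemployed falls and employed rises by 1.83; labor force unchanged → E = 171.34, U = 18.52, labor force = 189.86 million.
After the second change, unemployed and labor force both rise by 19.33 → E = 171.34, U = 37.85, labor force = 209.19 million.
New unemployment rate = 37.85 / 209.19 = 18.09%.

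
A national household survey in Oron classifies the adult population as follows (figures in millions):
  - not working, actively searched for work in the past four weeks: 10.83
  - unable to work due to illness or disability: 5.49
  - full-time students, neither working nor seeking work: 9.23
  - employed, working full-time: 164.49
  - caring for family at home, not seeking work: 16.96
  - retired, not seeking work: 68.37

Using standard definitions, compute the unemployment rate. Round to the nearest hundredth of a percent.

Unemployment rate ≈ 6.18%.

Employed = 164.49 million.
Unemployed = 10.83 million.
Labor force = 164.49 + 10.83 = 175.32 million.
Unemployment rate = 10.83 / 175.32 = 6.18%.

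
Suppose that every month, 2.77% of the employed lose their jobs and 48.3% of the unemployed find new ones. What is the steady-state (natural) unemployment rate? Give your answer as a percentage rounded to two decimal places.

At steady state the flows balance: s·E = f·U, so U/(E+U) = s/(s+f).
u* = 2.77 / (2.77 + 48.3) = 2.77 / 51.07 = 5.42%.

Steady-state unemployment rate ≈ 5.42%.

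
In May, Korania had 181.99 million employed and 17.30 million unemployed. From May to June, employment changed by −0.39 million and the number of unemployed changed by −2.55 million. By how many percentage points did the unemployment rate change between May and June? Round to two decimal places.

May: labor force = 181.99 + 17.30 = 199.29; u = 17.30/199.29 = 8.68%.
June: labor force = 181.60 + 14.75 = 196.35; u = 14.75/196.35 = 7.51%.
Change = 7.51% − 8.68% = −1.17 pp.

The unemployment rate changed by −1.17 percentage points.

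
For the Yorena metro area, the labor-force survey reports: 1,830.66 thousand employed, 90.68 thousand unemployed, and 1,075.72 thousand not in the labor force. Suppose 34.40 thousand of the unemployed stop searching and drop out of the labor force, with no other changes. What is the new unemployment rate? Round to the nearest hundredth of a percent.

Initially, labor force = 1,830.66 + 90.68 = 1,921.34 thousand, so u = 90.68/1,921.34 = 4.72%.
After the change, unemployed and labor force both fall by 34.40 → E = 1,830.66, U = 56.28, labor force = 1,886.94 thousand.
New unemployment rate = 56.28 / 1,886.94 = 2.98%.

New unemployment rate ≈ 2.98%.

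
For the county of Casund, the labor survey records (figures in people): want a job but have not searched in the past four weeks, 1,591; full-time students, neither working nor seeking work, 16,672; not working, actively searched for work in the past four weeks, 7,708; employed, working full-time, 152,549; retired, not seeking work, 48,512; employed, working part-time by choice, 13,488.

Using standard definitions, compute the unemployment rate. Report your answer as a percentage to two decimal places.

Employed = 152,549 + 13,488 = 166,037.
Unemployed = 7,708.
Labor force = 166,037 + 7,708 = 173,745.
Unemployment rate = 7,708 / 173,745 = 4.44%.

Unemployment rate ≈ 4.44%.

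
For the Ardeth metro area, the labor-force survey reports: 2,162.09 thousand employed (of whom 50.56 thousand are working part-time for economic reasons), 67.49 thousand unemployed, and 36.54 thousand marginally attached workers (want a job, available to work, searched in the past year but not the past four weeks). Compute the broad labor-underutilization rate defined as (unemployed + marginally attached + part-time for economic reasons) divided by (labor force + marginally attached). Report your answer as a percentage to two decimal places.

Labor force = 2,162.09 + 67.49 = 2,229.58 thousand.
Numerator = 67.49 + 36.54 + 50.56 = 154.59 thousand.
Denominator = 2,229.58 + 36.54 = 2,266.12 thousand.
Broad rate = 154.59 / 2,266.12 = 6.82%.

Broad underutilization rate ≈ 6.82%.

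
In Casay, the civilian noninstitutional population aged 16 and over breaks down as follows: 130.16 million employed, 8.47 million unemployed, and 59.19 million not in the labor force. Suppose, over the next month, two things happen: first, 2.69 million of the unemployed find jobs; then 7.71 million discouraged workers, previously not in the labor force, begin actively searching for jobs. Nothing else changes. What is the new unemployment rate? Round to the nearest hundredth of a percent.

New unemployment rate ≈ 9.22%.

Initially, labor force = 130.16 + 8.47 = 138.63 million, so u = 8.47/138.63 = 6.11%.
After the first change, unemployed falls and employed rises by 2.69; labor force unchanged → E = 132.85, U = 5.78, labor force = 138.63 million.
After the second change, unemployed and labor force both rise by 7.71 → E = 132.85, U = 13.49, labor force = 146.34 million.
New unemployment rate = 13.49 / 146.34 = 9.22%.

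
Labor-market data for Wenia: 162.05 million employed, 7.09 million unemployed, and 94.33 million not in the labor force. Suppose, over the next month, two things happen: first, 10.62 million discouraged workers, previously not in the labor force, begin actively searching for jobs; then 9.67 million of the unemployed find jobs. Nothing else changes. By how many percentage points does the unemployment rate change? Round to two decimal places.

Initially, labor force = 162.05 + 7.09 = 169.14 million, so u = 7.09/169.14 = 4.19%.
After the first change, unemployed and labor force both rise by 10.62 → E = 162.05, U = 17.71, labor force = 179.76 million.
After the second change, unemployed falls and employed rises by 9.67; labor force unchanged → E = 171.72, U = 8.04, labor force = 179.76 million.
New unemployment rate = 8.04 / 179.76 = 4.47%.
Change = 4.47% − 4.19% = +0.28 percentage points.

The unemployment rate changes by +0.28 percentage points.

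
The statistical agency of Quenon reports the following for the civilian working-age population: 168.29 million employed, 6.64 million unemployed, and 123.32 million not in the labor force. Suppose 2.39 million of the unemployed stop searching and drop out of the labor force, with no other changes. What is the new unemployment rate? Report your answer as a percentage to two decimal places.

Initially, labor force = 168.29 + 6.64 = 174.93 million, so u = 6.64/174.93 = 3.80%.
After the change, unemployed and labor force both fall by 2.39 → E = 168.29, U = 4.25, labor force = 172.54 million.
New unemployment rate = 4.25 / 172.54 = 2.46%.

New unemployment rate ≈ 2.46%.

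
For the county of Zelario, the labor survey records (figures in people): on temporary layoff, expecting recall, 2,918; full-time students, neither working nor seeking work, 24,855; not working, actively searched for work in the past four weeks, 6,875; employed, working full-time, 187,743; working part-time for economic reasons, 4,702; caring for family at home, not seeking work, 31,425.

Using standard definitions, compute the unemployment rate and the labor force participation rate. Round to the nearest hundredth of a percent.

Employed = 187,743 + 4,702 = 192,445 (anyone who worked, including part-time for economic reasons, counts as employed).
Unemployed = 2,918 + 6,875 = 9,793 (jobless and actively searching, or on temporary layoff).
Labor force = 192,445 + 9,793 = 202,238.
Not in labor force = 24,855 + 31,425 = 56,280 (those not working and not actively searching are outside the labor force).
Civilian working-age population = 202,238 + 56,280 = 258,518.
Unemployment rate = 9,793 / 202,238 = 4.84%.
Labor force participation rate = 202,238 / 258,518 = 78.23%.

Unemployment rate ≈ 4.84%; labor force participation rate ≈ 78.23%.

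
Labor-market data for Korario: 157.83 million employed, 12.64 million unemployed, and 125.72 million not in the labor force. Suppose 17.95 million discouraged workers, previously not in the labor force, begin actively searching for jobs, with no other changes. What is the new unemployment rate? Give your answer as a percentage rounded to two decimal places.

New unemployment rate ≈ 16.24%.

Initially, labor force = 157.83 + 12.64 = 170.47 million, so u = 12.64/170.47 = 7.41%.
After the change, unemployed and labor force both rise by 17.95 → E = 157.83, U = 30.59, labor force = 188.42 million.
New unemployment rate = 30.59 / 188.42 = 16.24%.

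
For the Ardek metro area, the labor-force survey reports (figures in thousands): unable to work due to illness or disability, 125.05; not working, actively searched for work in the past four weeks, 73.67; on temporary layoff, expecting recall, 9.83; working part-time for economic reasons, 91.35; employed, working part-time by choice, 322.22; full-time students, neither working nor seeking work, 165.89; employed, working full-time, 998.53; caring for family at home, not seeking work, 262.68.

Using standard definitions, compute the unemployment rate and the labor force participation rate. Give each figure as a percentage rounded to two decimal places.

Employed = 91.35 + 322.22 + 998.53 = 1,412.10 thousand (anyone who worked, including part-time for economic reasons, counts as employed).
Unemployed = 73.67 + 9.83 = 83.50 thousand (jobless and actively searching, or on temporary layoff).
Labor force = 1,412.10 + 83.50 = 1,495.60 thousand.
Not in labor force = 125.05 + 165.89 + 262.68 = 553.62 thousand (those not working and not actively searching are outside the labor force).
Civilian working-age population = 1,495.60 + 553.62 = 2,049.22 thousand.
Unemployment rate = 83.50 / 1,495.60 = 5.58%.
Labor force participation rate = 1,495.60 / 2,049.22 = 72.98%.

Unemployment rate ≈ 5.58%; labor force participation rate ≈ 72.98%.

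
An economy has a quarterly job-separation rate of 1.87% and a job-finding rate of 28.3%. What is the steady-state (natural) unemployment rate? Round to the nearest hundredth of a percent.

At steady state the flows balance: s·E = f·U, so U/(E+U) = s/(s+f).
u* = 1.87 / (1.87 + 28.3) = 1.87 / 30.17 = 6.20%.

Steady-state unemployment rate ≈ 6.20%.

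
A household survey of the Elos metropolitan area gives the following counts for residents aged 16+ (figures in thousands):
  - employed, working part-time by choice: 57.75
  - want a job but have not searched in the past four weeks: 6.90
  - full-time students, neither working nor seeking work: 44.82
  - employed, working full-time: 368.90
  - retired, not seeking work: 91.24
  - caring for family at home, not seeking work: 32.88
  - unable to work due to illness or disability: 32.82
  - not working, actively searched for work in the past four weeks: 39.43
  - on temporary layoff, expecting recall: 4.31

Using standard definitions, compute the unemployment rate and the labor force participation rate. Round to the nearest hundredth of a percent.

Employed = 57.75 + 368.90 = 426.65 thousand.
Unemployed = 39.43 + 4.31 = 43.74 thousand (jobless and actively searching, or on temporary layoff).
Labor force = 426.65 + 43.74 = 470.39 thousand.
Not in labor force = 6.90 + 44.82 + 91.24 + 32.88 + 32.82 = 208.66 thousand (those not working and not actively searching are outside the labor force — including those who want a job but have given up searching).
Civilian working-age population = 470.39 + 208.66 = 679.05 thousand.
Unemployment rate = 43.74 / 470.39 = 9.30%.
Labor force participation rate = 470.39 / 679.05 = 69.27%.

Unemployment rate ≈ 9.30%; labor force participation rate ≈ 69.27%.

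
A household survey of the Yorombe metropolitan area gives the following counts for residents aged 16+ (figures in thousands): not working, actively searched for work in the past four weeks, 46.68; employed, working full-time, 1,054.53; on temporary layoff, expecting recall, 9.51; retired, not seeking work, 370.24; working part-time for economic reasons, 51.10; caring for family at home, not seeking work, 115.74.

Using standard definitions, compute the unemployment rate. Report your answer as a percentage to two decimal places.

Unemployment rate ≈ 4.84%.

Employed = 1,054.53 + 51.10 = 1,105.63 thousand (anyone who worked, including part-time for economic reasons, counts as employed).
Unemployed = 46.68 + 9.51 = 56.19 thousand (jobless and actively searching, or on temporary layoff).
Labor force = 1,105.63 + 56.19 = 1,161.82 thousand.
Unemployment rate = 56.19 / 1,161.82 = 4.84%.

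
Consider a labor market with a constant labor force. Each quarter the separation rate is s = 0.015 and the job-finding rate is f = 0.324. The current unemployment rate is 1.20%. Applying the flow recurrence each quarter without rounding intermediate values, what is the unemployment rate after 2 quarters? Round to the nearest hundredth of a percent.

Unemployment rate after two quarters ≈ 3.02%.

With a fixed labor force, u_{t+1} = u_t + s·(1−u_t) − f·u_t = u_t·(1−s−f) + s.
Here 1−s−f = 0.661 and s = 0.015.
u_1 = 0.012000 × 0.661 + 0.015 = 0.022932.
u_2 = 0.022932 × 0.661 + 0.015 = 0.030158.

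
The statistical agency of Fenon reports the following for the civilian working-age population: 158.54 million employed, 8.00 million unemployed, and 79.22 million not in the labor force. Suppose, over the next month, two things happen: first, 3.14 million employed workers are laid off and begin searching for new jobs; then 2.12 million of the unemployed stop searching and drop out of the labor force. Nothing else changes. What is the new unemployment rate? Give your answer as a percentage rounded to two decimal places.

Initially, labor force = 158.54 + 8.00 = 166.54 million, so u = 8.00/166.54 = 4.80%.
After the first change, employed falls and unemployed rises by 3.14; labor force unchanged → E = 155.40, U = 11.14, labor force = 166.54 million.
After the second change, unemployed and labor force both fall by 2.12 → E = 155.40, U = 9.02, labor force = 164.42 million.
New unemployment rate = 9.02 / 164.42 = 5.49%.

New unemployment rate ≈ 5.49%.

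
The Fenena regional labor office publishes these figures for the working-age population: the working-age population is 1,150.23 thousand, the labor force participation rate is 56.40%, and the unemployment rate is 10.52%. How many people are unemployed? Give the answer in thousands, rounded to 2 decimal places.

About 68.25 thousand are unemployed.

Labor force = 0.5640 × 1,150.23 = 648.73 thousand.
Unemployed = 0.1052 × 648.73 ≈ 68.25 thousand.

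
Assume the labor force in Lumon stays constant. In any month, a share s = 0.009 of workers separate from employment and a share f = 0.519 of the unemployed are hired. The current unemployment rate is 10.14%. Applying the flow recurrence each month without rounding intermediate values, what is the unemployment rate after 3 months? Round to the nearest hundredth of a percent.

Unemployment rate after three months ≈ 2.59%.

With a fixed labor force, u_{t+1} = u_t + s·(1−u_t) − f·u_t = u_t·(1−s−f) + s.
Here 1−s−f = 0.472 and s = 0.009.
u_1 = 0.101400 × 0.472 + 0.009 = 0.056861.
u_2 = 0.056861 × 0.472 + 0.009 = 0.035838.
u_3 = 0.035838 × 0.472 + 0.009 = 0.025916.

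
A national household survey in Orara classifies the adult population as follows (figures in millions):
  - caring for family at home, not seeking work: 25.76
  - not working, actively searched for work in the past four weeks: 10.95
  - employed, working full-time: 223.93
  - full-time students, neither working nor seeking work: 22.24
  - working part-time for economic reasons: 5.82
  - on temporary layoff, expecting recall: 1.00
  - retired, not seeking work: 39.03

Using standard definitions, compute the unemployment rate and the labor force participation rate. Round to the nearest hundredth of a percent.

Employed = 223.93 + 5.82 = 229.75 million (anyone who worked, including part-time for economic reasons, counts as employed).
Unemployed = 10.95 + 1.00 = 11.95 million (jobless and actively searching, or on temporary layoff).
Labor force = 229.75 + 11.95 = 241.70 million.
Not in labor force = 25.76 + 22.24 + 39.03 = 87.03 million (those not working and not actively searching are outside the labor force).
Civilian working-age population = 241.70 + 87.03 = 328.73 million.
Unemployment rate = 11.95 / 241.70 = 4.94%.
Labor force participation rate = 241.70 / 328.73 = 73.53%.

Unemployment rate ≈ 4.94%; labor force participation rate ≈ 73.53%.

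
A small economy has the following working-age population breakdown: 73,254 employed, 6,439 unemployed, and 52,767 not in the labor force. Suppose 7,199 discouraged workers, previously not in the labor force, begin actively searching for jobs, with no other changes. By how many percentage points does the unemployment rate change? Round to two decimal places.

The unemployment rate changes by +7.62 percentage points.

Initially, labor force = 73,254 + 6,439 = 79,693, so u = 6,439/79,693 = 8.08%.
After the change, unemployed and labor force both rise by 7,199 → E = 73,254, U = 13,638, labor force = 86,892.
New unemployment rate = 13,638 / 86,892 = 15.70%.
Change = 15.70% − 8.08% = +7.62 percentage points.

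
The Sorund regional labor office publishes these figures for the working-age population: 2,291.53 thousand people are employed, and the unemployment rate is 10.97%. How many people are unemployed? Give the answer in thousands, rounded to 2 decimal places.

About 282.36 thousand are unemployed.

Let U be the number unemployed. The labor force is E + U, and U/(E+U) = 0.1097.
So U = 0.1097 × 2,291.53 / (1 − 0.1097) = 251.3808 / 0.8903 ≈ 282.36 thousand.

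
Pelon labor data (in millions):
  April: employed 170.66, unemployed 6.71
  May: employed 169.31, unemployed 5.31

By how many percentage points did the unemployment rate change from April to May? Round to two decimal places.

April: labor force = 170.66 + 6.71 = 177.37; u = 6.71/177.37 = 3.78%.
May: labor force = 169.31 + 5.31 = 174.62; u = 5.31/174.62 = 3.04%.
Change = 3.04% − 3.78% = −0.74 pp.

The unemployment rate changed by −0.74 percentage points.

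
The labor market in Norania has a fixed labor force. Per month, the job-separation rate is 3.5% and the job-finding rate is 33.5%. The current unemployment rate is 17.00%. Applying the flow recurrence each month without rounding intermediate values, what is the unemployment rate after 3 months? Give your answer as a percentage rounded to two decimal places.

Unemployment rate after three months ≈ 11.34%.

With a fixed labor force, u_{t+1} = u_t + s·(1−u_t) − f·u_t = u_t·(1−s−f) + s.
Here 1−s−f = 0.630 and s = 0.035.
u_1 = 0.170000 × 0.630 + 0.035 = 0.142100.
u_2 = 0.142100 × 0.630 + 0.035 = 0.124523.
u_3 = 0.124523 × 0.630 + 0.035 = 0.113449.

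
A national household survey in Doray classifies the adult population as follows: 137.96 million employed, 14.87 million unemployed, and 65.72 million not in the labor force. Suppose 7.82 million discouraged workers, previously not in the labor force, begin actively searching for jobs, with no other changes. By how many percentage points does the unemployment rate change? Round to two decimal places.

The unemployment rate changes by +4.39 percentage points.

Initially, labor force = 137.96 + 14.87 = 152.83 million, so u = 14.87/152.83 = 9.73%.
After the change, unemployed and labor force both rise by 7.82 → E = 137.96, U = 22.69, labor force = 160.65 million.
New unemployment rate = 22.69 / 160.65 = 14.12%.
Change = 14.12% − 9.73% = +4.39 percentage points.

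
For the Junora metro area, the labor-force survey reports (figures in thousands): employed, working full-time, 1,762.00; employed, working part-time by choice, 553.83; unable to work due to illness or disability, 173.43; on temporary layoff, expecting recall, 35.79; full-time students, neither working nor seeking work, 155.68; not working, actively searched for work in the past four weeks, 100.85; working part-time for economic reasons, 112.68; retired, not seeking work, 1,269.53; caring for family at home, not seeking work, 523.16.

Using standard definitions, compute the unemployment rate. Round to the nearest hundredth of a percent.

Employed = 1,762.00 + 553.83 + 112.68 = 2,428.51 thousand (anyone who worked, including part-time for economic reasons, counts as employed).
Unemployed = 35.79 + 100.85 = 136.64 thousand (jobless and actively searching, or on temporary layoff).
Labor force = 2,428.51 + 136.64 = 2,565.15 thousand.
Unemployment rate = 136.64 / 2,565.15 = 5.33%.

Unemployment rate ≈ 5.33%.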